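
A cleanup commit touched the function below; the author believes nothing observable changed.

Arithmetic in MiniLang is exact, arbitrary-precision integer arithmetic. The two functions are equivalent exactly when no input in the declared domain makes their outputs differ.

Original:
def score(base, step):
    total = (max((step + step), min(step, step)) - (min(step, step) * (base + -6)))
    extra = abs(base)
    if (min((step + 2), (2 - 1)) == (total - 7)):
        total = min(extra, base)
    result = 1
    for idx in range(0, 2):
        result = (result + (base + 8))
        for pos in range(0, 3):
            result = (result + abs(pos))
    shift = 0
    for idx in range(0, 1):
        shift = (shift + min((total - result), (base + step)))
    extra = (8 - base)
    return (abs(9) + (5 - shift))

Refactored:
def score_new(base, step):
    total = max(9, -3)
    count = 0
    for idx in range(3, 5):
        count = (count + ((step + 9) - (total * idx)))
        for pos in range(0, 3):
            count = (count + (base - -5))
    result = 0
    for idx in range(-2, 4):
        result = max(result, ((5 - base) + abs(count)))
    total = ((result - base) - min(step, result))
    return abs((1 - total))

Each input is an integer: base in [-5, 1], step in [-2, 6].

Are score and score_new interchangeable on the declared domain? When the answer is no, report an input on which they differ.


The rewrite breaks on base=-5, step=-2, where the results are 51 and 65.
score: total := -24 | extra := 5 | (min((step + 2), (2 - 1)) == (total - 7)): false | result := 1 | iter idx=0: | result := 4 | iter pos=0: | result := 4 | iter pos=1: | result := 5 | iter pos=2: | result := 7 | iter idx=1: | result := 10 | iter pos=0: | result := 10 | iter pos=1: | result := 11 | iter pos=2: | result := 13 | shift := 0 | iter idx=0: | shift := -37 | extra := 13 | result 51
score_new: total := 9 | count := 0 | iter idx=3: | count := -20 | iter pos=0: | count := -20 | iter pos=1: | count := -20 | iter pos=2: | count := -20 | iter idx=4: | count := -49 | iter pos=0: | count := -49 | iter pos=1: | count := -49 | iter pos=2: | count := -49 | result := 0 | iter idx=-2: | result := 59 | iter idx=-1: | result := 59 | iter idx=0: | result := 59 | iter idx=1: | result := 59 | iter idx=2: | result := 59 | iter idx=3: | result := 59 | total := 66 | result 65
verdict: not equivalent; witness: base=-5, step=-2


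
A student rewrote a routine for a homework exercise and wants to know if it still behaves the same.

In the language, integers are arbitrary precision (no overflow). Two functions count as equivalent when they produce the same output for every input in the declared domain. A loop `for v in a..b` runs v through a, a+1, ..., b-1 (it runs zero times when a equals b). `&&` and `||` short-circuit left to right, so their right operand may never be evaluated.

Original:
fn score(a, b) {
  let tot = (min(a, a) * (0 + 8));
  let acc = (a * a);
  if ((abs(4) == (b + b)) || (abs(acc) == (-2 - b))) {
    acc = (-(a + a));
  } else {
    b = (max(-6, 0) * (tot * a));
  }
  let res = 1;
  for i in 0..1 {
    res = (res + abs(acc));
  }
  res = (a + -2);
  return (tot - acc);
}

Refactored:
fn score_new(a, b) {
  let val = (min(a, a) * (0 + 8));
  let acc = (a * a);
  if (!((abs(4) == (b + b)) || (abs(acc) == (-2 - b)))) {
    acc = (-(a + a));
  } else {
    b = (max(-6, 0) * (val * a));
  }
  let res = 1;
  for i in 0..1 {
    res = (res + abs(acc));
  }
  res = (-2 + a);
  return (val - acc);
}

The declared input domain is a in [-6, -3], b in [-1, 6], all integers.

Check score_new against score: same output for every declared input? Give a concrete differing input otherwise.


Not equivalent: a=-6, b=-1 separates them (-84 vs -60).
score: tot := -48 | acc := 36 | ((abs(4) == (b + b)) || (abs(acc) == (-2 - b))): false | b := 0 | res := 1 | iter i=0: | res := 37 | res := -8 | result -84
score_new: val := -48 | acc := 36 | (!((abs(4) == (b + b)) || (abs(acc) == (-2 - b)))): true | acc := 12 | res := 1 | iter i=0: | res := 13 | res := -8 | result -60
verdict: not equivalent; witness: a=-6, b=-1


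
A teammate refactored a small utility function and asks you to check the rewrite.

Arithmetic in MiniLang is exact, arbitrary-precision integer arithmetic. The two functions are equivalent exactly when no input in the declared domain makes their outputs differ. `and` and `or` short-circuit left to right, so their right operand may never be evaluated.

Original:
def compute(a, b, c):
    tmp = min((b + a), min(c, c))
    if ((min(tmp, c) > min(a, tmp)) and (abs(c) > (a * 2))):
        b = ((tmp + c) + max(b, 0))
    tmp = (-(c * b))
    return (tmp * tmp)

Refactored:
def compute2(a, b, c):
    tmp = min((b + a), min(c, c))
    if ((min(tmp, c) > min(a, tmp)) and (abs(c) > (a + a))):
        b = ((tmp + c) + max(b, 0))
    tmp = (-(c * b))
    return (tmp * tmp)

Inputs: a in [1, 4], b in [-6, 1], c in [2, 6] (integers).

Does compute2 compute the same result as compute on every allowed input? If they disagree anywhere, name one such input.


The two versions differ — the changes include constant usage differs, arithmetic usage differs.
Tracing a=2, b=-1, c=2: compute: tmp := 1 | ((min(tmp, c) > min(a, tmp)) and (abs(c) > (a * 2))): false | tmp := 2 | result 4 | compute2: tmp := 1 | ((min(tmp, c) > min(a, tmp)) and (abs(c) > (a + a))): false | tmp := 2 | result 4 — matching result 4.
Across all 160 domain points the two functions coincide.
verdict: equivalent


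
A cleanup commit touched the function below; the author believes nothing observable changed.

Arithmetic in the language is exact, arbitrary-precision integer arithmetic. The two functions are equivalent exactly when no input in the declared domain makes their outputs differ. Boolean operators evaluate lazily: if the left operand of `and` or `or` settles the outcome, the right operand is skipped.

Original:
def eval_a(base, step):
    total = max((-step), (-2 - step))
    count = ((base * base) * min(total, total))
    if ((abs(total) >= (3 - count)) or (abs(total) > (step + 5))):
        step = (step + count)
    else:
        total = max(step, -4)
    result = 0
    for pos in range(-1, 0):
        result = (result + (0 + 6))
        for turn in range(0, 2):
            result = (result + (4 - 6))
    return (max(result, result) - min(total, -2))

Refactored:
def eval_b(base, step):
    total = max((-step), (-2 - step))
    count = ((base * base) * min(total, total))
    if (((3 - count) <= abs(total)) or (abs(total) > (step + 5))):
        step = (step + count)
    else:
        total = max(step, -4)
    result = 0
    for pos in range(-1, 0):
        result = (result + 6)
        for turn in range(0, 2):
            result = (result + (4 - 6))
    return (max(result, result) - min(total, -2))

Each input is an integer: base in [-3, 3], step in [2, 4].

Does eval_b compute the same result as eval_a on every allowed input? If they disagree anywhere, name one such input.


Comparing the listings, the differences include: constant usage differs, and comparison usage differs, and arithmetic usage differs.
One worked example (base=1, step=2) — eval_a: total = -2; count = -2; ((abs(total) >= (3 - count)) or (abs(total) > (step + 5))) -> false; total = 2; result = 0; [pos=-1]; result = 6; [turn=0]; result = 4; [turn=1]; result = 2; return 4; eval_b: total = -2; count = -2; (((3 - count) <= abs(total)) or (abs(total) > (step + 5))) -> false; total = 2; result = 0; [pos=-1]; result = 6; [turn=0]; result = 4; [turn=1]; result = 2; return 4; agreement on 4.
Sweeping the whole domain (21 inputs) finds no disagreement.
verdict: equivalent


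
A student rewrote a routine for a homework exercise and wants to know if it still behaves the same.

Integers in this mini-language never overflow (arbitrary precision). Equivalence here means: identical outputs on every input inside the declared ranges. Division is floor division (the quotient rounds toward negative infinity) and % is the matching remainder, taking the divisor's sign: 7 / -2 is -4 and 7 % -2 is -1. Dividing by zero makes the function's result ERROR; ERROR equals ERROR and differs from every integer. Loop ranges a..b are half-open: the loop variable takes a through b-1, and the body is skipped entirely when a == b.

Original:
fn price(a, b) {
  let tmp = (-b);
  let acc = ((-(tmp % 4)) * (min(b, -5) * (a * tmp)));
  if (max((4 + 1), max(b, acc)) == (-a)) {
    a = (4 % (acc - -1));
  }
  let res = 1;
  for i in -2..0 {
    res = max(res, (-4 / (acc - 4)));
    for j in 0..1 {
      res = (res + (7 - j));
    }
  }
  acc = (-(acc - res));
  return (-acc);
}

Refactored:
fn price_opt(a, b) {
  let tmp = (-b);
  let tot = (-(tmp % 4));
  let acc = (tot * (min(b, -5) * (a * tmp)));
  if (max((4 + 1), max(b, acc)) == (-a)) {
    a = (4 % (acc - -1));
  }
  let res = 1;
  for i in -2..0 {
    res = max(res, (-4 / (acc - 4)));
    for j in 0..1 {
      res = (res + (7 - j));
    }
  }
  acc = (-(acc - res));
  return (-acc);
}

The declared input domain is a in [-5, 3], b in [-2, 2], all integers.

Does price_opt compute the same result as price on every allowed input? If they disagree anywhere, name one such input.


Changes here: local variable names differ; and statement counts differ; the full 45-point sweep finds no disagreement.
verdict: equivalent


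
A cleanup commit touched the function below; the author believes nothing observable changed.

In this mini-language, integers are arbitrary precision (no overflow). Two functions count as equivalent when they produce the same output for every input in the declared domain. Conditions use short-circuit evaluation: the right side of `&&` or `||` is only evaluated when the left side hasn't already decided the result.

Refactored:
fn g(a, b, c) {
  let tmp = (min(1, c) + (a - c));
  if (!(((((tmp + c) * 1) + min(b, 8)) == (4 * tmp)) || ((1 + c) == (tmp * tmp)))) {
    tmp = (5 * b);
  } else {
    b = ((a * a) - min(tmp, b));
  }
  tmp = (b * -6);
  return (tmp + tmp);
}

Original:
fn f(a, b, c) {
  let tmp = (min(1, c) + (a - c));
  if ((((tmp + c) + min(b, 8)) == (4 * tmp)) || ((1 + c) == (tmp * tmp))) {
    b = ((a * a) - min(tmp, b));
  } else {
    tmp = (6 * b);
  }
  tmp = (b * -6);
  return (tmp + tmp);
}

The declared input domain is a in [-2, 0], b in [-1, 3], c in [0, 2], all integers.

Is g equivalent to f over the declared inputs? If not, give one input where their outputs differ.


The suspicious edit (`6` became `5`) never changes the result for any input inside the declared domain; all 45 inputs agree.
verdict: equivalent


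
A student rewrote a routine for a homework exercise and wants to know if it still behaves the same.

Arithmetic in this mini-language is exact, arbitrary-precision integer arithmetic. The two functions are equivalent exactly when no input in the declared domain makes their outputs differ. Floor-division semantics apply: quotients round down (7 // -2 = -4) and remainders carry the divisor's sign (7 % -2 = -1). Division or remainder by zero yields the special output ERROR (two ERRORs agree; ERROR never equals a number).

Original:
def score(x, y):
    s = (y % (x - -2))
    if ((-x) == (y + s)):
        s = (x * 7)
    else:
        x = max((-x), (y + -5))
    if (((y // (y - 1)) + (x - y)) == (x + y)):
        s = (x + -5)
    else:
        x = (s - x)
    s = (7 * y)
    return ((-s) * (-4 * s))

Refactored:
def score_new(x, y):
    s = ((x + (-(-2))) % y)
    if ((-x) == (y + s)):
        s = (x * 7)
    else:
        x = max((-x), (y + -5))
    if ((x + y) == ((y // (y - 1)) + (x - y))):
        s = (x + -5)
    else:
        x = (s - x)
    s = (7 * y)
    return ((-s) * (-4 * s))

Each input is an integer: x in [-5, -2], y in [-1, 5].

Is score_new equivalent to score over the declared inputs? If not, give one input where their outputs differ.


Evaluate both at x=-5, y=0.
score: s=0, then ((-x) == (y + s)) is false, then x=5, then (((y // (y - 1)) + (x - y)) == (x + y)) is true, then s=0, then s=0, then returns 0
score_new: a zero divisor aborts: ERROR
0 vs ERROR — the two versions disagree here.
verdict: not equivalent; witness: x=-5, y=0


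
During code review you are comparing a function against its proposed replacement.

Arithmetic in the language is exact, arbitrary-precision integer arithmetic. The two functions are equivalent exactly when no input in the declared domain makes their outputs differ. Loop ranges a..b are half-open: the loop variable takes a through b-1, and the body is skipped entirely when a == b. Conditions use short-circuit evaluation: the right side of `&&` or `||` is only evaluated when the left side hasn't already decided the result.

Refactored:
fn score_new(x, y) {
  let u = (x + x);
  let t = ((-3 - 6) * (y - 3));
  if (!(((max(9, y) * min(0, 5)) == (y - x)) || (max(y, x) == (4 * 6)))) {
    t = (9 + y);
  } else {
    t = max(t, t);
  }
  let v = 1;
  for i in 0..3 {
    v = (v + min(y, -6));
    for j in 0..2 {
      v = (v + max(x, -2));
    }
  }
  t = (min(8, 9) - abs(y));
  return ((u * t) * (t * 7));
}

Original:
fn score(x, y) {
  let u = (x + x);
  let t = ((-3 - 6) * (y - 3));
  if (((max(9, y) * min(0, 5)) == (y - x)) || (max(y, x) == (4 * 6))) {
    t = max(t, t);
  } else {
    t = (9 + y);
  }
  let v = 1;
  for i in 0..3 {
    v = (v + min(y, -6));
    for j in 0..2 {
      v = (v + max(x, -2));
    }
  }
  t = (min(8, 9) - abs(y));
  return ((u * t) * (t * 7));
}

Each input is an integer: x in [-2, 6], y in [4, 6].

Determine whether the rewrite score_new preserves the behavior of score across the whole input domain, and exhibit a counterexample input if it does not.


Although boolean connective usage differs, 27/27 inputs agree.
verdict: equivalent


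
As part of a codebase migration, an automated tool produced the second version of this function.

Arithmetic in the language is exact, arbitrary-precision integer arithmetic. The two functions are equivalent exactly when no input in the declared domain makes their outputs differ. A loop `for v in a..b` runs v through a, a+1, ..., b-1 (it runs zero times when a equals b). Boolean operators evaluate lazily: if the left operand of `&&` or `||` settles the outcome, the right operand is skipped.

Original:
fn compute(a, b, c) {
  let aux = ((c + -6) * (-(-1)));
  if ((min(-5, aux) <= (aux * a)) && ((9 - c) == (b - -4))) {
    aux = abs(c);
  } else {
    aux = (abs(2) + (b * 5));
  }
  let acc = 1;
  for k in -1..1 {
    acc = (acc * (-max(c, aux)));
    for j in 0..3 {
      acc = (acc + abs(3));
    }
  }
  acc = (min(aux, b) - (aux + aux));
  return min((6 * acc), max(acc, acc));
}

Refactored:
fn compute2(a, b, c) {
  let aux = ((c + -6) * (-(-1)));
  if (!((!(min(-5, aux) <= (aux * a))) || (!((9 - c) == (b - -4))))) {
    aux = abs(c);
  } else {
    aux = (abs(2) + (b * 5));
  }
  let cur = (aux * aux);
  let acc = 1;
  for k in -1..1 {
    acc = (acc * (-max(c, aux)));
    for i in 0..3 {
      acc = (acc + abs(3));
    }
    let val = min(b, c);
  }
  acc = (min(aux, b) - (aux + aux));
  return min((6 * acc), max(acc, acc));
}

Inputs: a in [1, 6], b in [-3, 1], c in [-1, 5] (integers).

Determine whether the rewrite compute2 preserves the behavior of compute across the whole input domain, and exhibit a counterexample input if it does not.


The two are interchangeable: min/max/abs usage differs, arithmetic usage differs, statement counts differ, local variable names differ, boolean connective usage differs, and every declared input agrees.
As a probe, take a=6, b=1, c=5: compute runs aux becomes -1; next ((min(-5, aux) <= (aux * a)) && ((9 - c) == (b - -4))) evaluates to false; next aux becomes 7; next acc becomes 1; next at k=-1:; next acc becomes -7; next at j=0:; next acc becomes -4; next at j=1:; next acc becomes -1; next at j=2:; next acc becomes 2; next at k=0:; next acc becomes -14; next at j=0:; next acc becomes -11; next at j=1:; next acc becomes -8; next at j=2:; next acc becomes -5; next acc becomes -13; next final value -78; compute2 runs aux becomes -1; next (!((!(min(-5, aux) <= (aux * a))) || (!((9 - c) == (b - -4))))) evaluates to false; next aux becomes 7; next cur becomes 49; next acc becomes 1; next at k=-1:; next acc becomes -7; next at i=0:; next acc becomes -4; next at i=1:; next acc becomes -1; next at i=2:; next acc becomes 2; next val becomes 1; next at k=0:; next acc becomes -14; next at i=0:; next acc becomes -11; next at i=1:; next acc becomes -8; next at i=2:; next acc becomes -5; next val becomes 1; next acc becomes -13; next final value -78; both end at -78.
Across all 210 domain points the two functions coincide.
verdict: equivalent


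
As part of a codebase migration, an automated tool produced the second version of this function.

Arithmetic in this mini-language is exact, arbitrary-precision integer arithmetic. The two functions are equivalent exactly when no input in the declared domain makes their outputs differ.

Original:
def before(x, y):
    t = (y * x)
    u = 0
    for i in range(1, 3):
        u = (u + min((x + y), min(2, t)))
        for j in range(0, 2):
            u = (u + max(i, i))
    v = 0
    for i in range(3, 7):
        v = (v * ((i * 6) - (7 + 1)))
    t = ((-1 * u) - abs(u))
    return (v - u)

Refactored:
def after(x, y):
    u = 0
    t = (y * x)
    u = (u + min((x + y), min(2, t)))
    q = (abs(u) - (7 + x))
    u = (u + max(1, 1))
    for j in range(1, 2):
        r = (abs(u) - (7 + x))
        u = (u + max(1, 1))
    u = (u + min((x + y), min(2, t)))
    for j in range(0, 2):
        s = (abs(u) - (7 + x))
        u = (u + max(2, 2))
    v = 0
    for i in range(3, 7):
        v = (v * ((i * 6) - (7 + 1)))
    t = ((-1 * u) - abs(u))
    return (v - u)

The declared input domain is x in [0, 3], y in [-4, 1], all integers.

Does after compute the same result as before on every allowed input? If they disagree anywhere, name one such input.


Behavior is preserved: although loop structure differs; and local variable names differ; and arithmetic usage differs; and min/max/abs usage differs; and constant usage differs; and statement counts differ, the outputs never diverge.
Spot check at x=1, y=-1 — before: t := -1 | u := 0 | iter i=1: | u := -1 | iter j=0: | u := 0 | iter j=1: | u := 1 | iter i=2: | u := 0 | iter j=0: | u := 2 | iter j=1: | u := 4 | v := 0 | iter i=3: | v := 0 | iter i=4: | v := 0 | iter i=5: | v := 0 | iter i=6: | v := 0 | t := -8 | result -4. after: u := 0 | t := -1 | u := -1 | q := -7 | u := 0 | iter j=1: | r := -8 | u := 1 | u := 0 | iter j=0: | s := -8 | u := 2 | iter j=1: | s := -6 | u := 4 | v := 0 | iter i=3: | v := 0 | iter i=4: | v := 0 | iter i=5: | v := 0 | iter i=6: | v := 0 | t := -8 | result -4. Both give -4.
Checked all 24 inputs in the declared domain: the outputs agree on every one.
verdict: equivalent


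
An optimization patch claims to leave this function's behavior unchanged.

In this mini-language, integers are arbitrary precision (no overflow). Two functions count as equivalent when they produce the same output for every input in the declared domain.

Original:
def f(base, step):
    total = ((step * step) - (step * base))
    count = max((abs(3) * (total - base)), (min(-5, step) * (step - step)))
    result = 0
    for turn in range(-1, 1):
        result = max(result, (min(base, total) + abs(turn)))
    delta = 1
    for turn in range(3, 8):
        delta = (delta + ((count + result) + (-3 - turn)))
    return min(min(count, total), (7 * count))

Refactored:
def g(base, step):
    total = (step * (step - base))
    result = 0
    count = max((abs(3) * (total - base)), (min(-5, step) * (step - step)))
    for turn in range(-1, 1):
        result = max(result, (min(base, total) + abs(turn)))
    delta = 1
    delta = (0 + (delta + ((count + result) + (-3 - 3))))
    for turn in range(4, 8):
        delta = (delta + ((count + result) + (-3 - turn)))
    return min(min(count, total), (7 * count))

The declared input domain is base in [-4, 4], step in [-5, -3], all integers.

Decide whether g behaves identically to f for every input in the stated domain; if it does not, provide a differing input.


Comparing the listings, the differences include: arithmetic usage differs, and loop structure differs, and statement counts differ, and constant usage differs.
Spot check at base=1, step=-3 — f: total := 12 | count := 33 | result := 0 | iter turn=-1: | result := 2 | iter turn=0: | result := 2 | delta := 1 | iter turn=3: | delta := 30 | iter turn=4: | delta := 58 | iter turn=5: | delta := 85 | iter turn=6: | delta := 111 | iter turn=7: | delta := 136 | result 12. g: total := 12 | result := 0 | count := 33 | iter turn=-1: | result := 2 | iter turn=0: | result := 2 | delta := 1 | delta := 30 | iter turn=4: | delta := 58 | iter turn=5: | delta := 85 | iter turn=6: | delta := 111 | iter turn=7: | delta := 136 | result 12. Both give 12.
Every one of the 27 inputs gives matching results.
verdict: equivalent


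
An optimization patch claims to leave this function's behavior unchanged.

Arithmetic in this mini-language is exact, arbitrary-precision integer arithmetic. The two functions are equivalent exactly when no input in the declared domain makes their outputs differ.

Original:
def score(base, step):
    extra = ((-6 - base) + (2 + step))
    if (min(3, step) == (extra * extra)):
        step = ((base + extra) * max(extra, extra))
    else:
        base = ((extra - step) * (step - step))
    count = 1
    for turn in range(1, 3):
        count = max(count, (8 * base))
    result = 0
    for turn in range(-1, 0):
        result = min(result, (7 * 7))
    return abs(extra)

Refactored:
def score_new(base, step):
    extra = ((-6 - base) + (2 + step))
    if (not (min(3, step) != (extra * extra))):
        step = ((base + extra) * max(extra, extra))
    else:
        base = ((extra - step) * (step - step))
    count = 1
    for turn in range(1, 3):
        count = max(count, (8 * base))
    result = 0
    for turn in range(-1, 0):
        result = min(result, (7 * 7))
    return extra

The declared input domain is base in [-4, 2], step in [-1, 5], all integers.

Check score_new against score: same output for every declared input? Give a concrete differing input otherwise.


Try base=-4, step=-1.
score: extra := -1 | (min(3, step) == (extra * extra)): false | base := 0 | count := 1 | iter turn=1: | count := 1 | iter turn=2: | count := 1 | result := 0 | iter turn=-1: | result := 0 | result 1
score_new: extra := -1 | (not (min(3, step) != (extra * extra))): false | base := 0 | count := 1 | iter turn=1: | count := 1 | iter turn=2: | count := 1 | result := 0 | iter turn=-1: | result := 0 | result -1
1 vs -1 — the two versions disagree here.
verdict: not equivalent; witness: base=-4, step=-1


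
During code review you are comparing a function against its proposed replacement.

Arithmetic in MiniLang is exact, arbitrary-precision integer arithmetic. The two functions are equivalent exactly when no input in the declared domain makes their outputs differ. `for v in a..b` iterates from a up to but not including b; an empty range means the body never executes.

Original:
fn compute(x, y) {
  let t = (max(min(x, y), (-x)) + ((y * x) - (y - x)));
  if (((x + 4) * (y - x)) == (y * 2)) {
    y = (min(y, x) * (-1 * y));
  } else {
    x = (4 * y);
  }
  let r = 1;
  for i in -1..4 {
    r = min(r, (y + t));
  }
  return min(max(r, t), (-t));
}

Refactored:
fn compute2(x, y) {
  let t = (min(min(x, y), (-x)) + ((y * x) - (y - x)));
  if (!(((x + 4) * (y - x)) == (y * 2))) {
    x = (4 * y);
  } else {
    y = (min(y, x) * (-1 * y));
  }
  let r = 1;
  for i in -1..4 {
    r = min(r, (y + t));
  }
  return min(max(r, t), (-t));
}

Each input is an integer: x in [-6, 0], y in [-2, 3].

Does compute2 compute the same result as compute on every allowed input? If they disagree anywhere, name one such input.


There is a counterexample at x=-6, y=-2: -14 on one side, -2 on the other.
compute: t = 14; (((x + 4) * (y - x)) == (y * 2)) -> false; x = -8; r = 1; [i=-1]; r = 1; [i=0]; r = 1; [i=1]; r = 1; [i=2]; r = 1; [i=3]; r = 1; return -14
compute2: t = 2; (!(((x + 4) * (y - x)) == (y * 2))) -> true; x = -8; r = 1; [i=-1]; r = 0; [i=0]; r = 0; [i=1]; r = 0; [i=2]; r = 0; [i=3]; r = 0; return -2
verdict: not equivalent; witness: x=-6, y=-2


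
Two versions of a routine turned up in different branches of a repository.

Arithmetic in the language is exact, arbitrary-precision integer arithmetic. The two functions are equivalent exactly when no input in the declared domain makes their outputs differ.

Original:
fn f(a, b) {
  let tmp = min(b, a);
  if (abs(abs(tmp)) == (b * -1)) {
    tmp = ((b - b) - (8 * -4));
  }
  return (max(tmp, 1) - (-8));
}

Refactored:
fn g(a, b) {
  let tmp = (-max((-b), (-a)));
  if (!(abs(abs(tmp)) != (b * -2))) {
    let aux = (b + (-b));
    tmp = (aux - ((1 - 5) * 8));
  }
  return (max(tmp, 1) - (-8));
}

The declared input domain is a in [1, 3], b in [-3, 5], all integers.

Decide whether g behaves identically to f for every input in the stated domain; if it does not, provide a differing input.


These are not equivalent — on a=1, b=-3 the outputs split (40 vs 9).
f: tmp becomes -3; next (abs(abs(tmp)) == (b * -1)) evaluates to true; next tmp becomes 32; next final value 40
g: tmp becomes -3; next (!(abs(abs(tmp)) != (b * -2))) evaluates to false; next final value 9
verdict: not equivalent; witness: a=1, b=-3


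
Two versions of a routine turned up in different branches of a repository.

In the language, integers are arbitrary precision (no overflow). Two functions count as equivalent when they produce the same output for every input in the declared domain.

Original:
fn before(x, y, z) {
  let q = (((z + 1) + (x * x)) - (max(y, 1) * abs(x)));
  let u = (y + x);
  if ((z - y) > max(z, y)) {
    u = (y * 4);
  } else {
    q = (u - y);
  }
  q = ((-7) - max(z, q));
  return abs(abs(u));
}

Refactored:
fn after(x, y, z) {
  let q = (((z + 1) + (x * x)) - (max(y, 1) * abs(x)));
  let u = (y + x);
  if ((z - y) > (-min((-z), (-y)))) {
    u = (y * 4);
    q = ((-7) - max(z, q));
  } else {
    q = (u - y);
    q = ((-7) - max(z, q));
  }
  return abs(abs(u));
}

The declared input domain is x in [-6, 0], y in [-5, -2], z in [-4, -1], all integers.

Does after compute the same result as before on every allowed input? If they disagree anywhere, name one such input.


Behavior is preserved: although min/max/abs usage differs; arithmetic usage differs; statement counts differ; constant usage differs, the outputs never diverge.
As a probe, take x=-6, y=-3, z=-1: before runs q = 30; u = -9; ((z - y) > max(z, y)) -> true; u = -12; q = -37; return 12; after runs q = 30; u = -9; ((z - y) > (-min((-z), (-y)))) -> true; u = -12; q = -37; return 12; both end at 12.
Sweeping the whole domain (112 inputs) finds no disagreement.
verdict: equivalent


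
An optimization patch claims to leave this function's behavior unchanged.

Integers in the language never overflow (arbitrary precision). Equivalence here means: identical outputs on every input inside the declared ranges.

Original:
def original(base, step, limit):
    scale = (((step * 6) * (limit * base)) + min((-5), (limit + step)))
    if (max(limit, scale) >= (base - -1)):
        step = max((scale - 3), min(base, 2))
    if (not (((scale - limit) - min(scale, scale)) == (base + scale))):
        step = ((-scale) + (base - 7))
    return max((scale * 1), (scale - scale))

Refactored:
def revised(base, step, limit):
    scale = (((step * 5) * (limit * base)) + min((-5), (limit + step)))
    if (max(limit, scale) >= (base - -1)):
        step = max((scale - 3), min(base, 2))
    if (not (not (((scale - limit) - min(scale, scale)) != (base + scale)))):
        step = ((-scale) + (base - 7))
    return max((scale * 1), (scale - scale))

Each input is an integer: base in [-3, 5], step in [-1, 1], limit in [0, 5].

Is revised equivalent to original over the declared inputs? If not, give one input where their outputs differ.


Try base=-3, step=-1, limit=1.
original: scale := 13 | (max(limit, scale) >= (base - -1)): true | step := 10 | (not (((scale - limit) - min(scale, scale)) == (base + scale))): true | step := -23 | result 13
revised: scale := 10 | (max(limit, scale) >= (base - -1)): true | step := 7 | (not (not (((scale - limit) - min(scale, scale)) != (base + scale)))): true | step := -20 | result 10
13 vs 10 — the two versions disagree here.
verdict: not equivalent; witness: base=-3, step=-1, limit=1


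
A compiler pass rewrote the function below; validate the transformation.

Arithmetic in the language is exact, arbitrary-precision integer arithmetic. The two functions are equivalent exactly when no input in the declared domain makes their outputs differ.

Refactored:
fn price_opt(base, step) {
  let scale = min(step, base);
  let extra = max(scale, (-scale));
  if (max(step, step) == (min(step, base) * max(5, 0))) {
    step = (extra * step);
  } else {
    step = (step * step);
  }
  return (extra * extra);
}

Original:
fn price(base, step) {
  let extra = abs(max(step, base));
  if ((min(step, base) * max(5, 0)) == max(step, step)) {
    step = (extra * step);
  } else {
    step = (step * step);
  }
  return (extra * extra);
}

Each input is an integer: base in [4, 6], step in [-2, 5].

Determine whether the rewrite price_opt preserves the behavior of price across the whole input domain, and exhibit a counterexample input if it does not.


Try base=4, step=-2.
price: extra = 4; ((min(step, base) * max(5, 0)) == max(step, step)) -> false; step = 4; return 16
price_opt: scale = -2; extra = 2; (max(step, step) == (min(step, base) * max(5, 0))) -> false; step = 4; return 4
16 against 4: the behavior changed.
verdict: not equivalent; witness: base=4, step=-2


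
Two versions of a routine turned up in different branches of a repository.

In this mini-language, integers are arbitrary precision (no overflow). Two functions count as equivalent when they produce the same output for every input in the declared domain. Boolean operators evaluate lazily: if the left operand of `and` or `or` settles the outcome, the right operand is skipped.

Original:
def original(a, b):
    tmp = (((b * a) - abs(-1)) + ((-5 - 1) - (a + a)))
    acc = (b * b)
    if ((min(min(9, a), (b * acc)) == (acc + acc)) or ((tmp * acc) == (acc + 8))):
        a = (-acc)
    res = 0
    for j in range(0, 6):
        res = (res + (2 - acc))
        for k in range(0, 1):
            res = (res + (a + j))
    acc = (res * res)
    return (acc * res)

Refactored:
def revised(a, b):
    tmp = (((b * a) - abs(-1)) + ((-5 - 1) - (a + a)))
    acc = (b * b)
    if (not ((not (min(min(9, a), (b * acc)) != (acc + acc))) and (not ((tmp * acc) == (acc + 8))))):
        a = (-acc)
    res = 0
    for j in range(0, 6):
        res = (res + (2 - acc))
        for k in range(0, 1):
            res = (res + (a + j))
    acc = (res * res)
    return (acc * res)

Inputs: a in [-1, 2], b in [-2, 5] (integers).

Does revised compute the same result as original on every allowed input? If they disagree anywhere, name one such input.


Input a=-1, b=-2: -27 from original versus -9261 from revised.
verdict: not equivalent; witness: a=-1, b=-2


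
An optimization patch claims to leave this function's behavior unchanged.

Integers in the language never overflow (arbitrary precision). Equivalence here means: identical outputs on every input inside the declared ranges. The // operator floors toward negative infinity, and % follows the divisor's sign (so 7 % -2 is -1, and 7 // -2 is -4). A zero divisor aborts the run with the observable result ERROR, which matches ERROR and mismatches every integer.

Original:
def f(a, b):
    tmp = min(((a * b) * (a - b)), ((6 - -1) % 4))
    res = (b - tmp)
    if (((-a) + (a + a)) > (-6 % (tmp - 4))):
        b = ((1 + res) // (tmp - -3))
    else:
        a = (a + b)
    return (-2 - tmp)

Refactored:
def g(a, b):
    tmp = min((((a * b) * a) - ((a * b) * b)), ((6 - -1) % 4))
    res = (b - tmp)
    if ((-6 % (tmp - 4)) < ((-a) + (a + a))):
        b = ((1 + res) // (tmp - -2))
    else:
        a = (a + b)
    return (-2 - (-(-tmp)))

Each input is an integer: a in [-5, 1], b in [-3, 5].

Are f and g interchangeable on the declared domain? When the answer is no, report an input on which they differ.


Take a=1, b=-1.
f: tmp=-2, then res=1, then (((-a) + (a + a)) > (-6 % (tmp - 4))) is true, then b=2, then returns 0
g: tmp=-2, then res=1, then ((-6 % (tmp - 4)) < ((-a) + (a + a))) is true, then a zero divisor aborts: ERROR
0 against ERROR: the behavior changed.
verdict: not equivalent; witness: a=1, b=-1


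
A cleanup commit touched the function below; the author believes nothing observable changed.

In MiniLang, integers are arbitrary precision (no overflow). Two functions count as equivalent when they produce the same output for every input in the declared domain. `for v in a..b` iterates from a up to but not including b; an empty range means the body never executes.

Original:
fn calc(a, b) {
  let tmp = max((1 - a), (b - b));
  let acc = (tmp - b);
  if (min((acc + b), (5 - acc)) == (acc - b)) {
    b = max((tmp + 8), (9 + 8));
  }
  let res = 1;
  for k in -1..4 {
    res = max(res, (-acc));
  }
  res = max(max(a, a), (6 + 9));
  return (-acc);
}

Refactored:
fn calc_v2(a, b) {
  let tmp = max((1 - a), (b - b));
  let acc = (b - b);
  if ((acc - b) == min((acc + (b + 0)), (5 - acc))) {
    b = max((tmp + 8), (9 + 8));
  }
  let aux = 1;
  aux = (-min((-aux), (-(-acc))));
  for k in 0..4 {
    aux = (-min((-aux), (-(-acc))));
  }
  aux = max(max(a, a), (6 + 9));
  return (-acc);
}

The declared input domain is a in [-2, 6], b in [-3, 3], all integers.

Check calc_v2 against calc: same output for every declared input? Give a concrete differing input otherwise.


Take a=-2, b=-3.
calc: tmp = 3; acc = 6; (min((acc + b), (5 - acc)) == (acc - b)) -> false; res = 1; [k=-1]; res = 1; [k=0]; res = 1; [k=1]; res = 1; [k=2]; res = 1; [k=3]; res = 1; res = 15; return -6
calc_v2: tmp = 3; acc = 0; ((acc - b) == min((acc + (b + 0)), (5 - acc))) -> false; aux = 1; aux = 1; [k=0]; aux = 1; [k=1]; aux = 1; [k=2]; aux = 1; [k=3]; aux = 1; aux = 15; return 0
-6 and 0 differ, so these are not the same function on this domain.
verdict: not equivalent; witness: a=-2, b=-3


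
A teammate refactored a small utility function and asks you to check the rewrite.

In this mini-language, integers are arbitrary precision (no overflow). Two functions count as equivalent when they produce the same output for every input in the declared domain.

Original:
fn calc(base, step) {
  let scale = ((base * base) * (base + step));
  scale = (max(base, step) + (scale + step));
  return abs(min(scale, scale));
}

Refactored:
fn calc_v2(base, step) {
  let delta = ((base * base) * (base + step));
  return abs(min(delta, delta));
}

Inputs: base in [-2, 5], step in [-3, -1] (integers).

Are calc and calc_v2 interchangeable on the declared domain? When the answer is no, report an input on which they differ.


Evaluate both at base=-2, step=-3.
calc: scale := -20 | scale := -25 | result 25
calc_v2: delta := -20 | result 20
25 and 20 differ, so these are not the same function on this domain.
verdict: not equivalent; witness: base=-2, step=-3


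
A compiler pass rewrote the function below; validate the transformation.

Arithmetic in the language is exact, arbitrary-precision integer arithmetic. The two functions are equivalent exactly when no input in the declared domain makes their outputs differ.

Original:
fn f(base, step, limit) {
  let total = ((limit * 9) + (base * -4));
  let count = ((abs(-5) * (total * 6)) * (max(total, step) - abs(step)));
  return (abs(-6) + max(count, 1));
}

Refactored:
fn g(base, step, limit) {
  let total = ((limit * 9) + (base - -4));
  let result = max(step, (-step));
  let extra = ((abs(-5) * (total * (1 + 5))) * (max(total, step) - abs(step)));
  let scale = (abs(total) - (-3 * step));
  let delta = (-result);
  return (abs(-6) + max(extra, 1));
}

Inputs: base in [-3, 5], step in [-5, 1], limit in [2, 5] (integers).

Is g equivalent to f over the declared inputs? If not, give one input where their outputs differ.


base=-3, step=-5, limit=2 yields 22506 from f but 7986 from g.
verdict: not equivalent; witness: base=-3, step=-5, limit=2


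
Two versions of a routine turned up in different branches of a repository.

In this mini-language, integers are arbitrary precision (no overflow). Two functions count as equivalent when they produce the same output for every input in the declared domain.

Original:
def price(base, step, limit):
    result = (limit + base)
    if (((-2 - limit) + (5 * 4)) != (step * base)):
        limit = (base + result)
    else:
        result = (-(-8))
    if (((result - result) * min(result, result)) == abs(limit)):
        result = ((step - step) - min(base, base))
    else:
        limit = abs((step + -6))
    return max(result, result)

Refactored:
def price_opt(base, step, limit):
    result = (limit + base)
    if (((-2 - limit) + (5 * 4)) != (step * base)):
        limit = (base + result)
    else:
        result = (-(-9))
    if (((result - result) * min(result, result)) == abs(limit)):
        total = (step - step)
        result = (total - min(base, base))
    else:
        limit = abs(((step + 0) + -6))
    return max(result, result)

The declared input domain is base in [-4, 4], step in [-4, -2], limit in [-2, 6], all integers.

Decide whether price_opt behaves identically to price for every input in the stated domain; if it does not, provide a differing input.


There is a counterexample at base=-4, step=-4, limit=2: 8 on one side, 9 on the other.
price: result becomes -2; next (((-2 - limit) + (5 * 4)) != (step * base)) evaluates to false; next result becomes 8; next (((result - result) * min(result, result)) == abs(limit)) evaluates to false; next limit becomes 10; next final value 8
price_opt: result becomes -2; next (((-2 - limit) + (5 * 4)) != (step * base)) evaluates to false; next result becomes 9; next (((result - result) * min(result, result)) == abs(limit)) evaluates to false; next limit becomes 10; next final value 9
verdict: not equivalent; witness: base=-4, step=-4, limit=2


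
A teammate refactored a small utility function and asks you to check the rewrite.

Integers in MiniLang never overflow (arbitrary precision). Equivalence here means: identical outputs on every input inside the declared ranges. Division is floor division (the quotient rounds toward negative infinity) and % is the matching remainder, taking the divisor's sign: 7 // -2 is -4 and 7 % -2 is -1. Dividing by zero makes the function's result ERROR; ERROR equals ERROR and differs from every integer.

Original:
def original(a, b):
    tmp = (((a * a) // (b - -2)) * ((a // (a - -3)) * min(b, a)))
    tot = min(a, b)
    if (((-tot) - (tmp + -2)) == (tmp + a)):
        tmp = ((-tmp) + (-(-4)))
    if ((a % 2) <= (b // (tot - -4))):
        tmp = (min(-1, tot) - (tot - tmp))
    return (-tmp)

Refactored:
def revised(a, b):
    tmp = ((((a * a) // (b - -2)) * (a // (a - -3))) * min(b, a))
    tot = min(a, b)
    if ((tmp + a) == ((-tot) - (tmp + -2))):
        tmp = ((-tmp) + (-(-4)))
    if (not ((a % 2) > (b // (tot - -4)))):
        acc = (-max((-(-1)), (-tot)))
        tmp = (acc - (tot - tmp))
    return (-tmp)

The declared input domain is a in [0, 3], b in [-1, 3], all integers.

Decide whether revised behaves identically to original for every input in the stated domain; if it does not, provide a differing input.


The two are interchangeable: local variable names differ, and statement counts differ, and boolean connective usage differs, and comparison usage differs, and min/max/abs usage differs, and every declared input agrees.
Spot check at a=1, b=1 — original: tmp becomes 0; next tot becomes 1; next (((-tot) - (tmp + -2)) == (tmp + a)) evaluates to true; next tmp becomes 4; next ((a % 2) <= (b // (tot - -4))) evaluates to false; next final value -4. revised: tmp becomes 0; next tot becomes 1; next ((tmp + a) == ((-tot) - (tmp + -2))) evaluates to true; next tmp becomes 4; next (not ((a % 2) > (b // (tot - -4)))) evaluates to false; next final value -4. Both give -4.
Across all 20 domain points the two functions coincide.
verdict: equivalent


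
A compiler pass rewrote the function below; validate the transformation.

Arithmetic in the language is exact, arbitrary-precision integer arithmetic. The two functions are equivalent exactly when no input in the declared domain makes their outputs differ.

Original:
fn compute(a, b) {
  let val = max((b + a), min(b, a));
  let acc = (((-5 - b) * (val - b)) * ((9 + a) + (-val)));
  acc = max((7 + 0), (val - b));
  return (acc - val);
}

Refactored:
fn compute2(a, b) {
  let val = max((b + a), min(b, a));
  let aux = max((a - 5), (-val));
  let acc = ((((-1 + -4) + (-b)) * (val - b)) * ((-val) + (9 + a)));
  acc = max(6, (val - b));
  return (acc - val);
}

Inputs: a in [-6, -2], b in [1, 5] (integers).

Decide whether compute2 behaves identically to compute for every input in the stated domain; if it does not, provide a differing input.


These are not equivalent — on a=-6, b=1 the outputs split (12 vs 11).
compute: val becomes -5; next acc becomes 288; next acc becomes 7; next final value 12
compute2: val becomes -5; next aux becomes 5; next acc becomes 288; next acc becomes 6; next final value 11
verdict: not equivalent; witness: a=-6, b=1
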